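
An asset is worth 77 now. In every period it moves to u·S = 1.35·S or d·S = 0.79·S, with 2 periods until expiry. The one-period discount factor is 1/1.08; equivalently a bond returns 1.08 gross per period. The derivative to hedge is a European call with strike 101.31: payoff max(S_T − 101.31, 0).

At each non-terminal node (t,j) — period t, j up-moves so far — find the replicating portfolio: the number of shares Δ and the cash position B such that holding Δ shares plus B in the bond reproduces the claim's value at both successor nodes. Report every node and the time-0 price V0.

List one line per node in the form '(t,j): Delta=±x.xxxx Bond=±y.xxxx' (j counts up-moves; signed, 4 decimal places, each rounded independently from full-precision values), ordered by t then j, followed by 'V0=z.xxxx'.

The replicating-portfolio and risk-neutral prices coincide; use p* = (1.08−0.79)/(1.35−0.79) = 0.5179 for the latter.
At expiry t=2: V(2,0)=0.0000, V(2,1)=0.0000, V(2,2)=39.0225
(1,0): S=60.8300. Δ = (V_up−V_dn)/(S_up−S_dn) = (0.0000−0.0000)/(82.1205−48.0557) = 0.0000. V = [p*·0.0000 + (1−p*)·0.0000]/1.08 = 0.0000. B = V − Δ·S = 0.0000.
(1,1): S=103.9500. Δ = (V_up−V_dn)/(S_up−S_dn) = (39.0225−0.0000)/(140.3325−82.1205) = 0.6704. V = [p*·39.0225 + (1−p*)·0.0000]/1.08 = 18.7112. B = V − Δ·S = -50.9719.
(0,0): S=77.0000. Δ = (V_up−V_dn)/(S_up−S_dn) = (18.7112−0.0000)/(103.9500−60.8300) = 0.4339. V = [p*·18.7112 + (1−p*)·0.0000]/1.08 = 8.9720. B = V − Δ·S = -24.4409.
Root portfolio cost Δ·77+B reproduces V0=8.9720.

(0,0): Delta=0.4339 Bond=-24.4409
(1,0): Delta=0.0000 Bond=0.0000
(1,1): Delta=0.6704 Bond=-50.9719
V0=8.9720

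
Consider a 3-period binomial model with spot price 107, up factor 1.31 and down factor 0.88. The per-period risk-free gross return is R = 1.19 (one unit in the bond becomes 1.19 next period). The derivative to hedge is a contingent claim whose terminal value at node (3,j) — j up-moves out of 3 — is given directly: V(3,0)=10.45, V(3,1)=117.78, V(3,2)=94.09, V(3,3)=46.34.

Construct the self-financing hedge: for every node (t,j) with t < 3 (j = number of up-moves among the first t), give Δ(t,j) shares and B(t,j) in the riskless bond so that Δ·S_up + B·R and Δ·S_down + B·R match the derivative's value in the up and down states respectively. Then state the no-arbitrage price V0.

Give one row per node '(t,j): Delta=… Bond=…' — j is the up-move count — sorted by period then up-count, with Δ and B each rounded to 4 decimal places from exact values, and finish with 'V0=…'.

No-arbitrage ⇒ martingale measure with p* = (R−d)/(u−d) = 0.7209.
Terminal values V(3,·): V(3,0)=10.4500, V(3,1)=117.7800, V(3,2)=94.0900, V(3,3)=46.3400
  t=2,j=0: stock 82.8608 → up 108.5476 (V=117.7800), down 72.9175 (V=10.4500). Price 73.8046; hedge Δ=3.0123, bond B=-175.8001.
  t=2,j=1: stock 123.3496 → up 161.5880 (V=94.0900), down 108.5476 (V=117.7800). Price 84.6228; hedge Δ=-0.4466, bond B=139.7158.
  t=2,j=2: stock 183.6227 → up 240.5457 (V=46.3400), down 161.5880 (V=94.0900). Price 50.1391; hedge Δ=-0.6048, bond B=161.1857.
  t=1,j=0: stock 94.1600 → up 123.3496 (V=84.6228), down 82.8608 (V=73.8046). Price 68.5746; hedge Δ=0.2672, bond B=43.4159.
  t=1,j=1: stock 140.1700 → up 183.6227 (V=50.1391), down 123.3496 (V=84.6228). Price 50.2206; hedge Δ=-0.5721, bond B=130.4152.
  t=0,j=0: stock 107.0000 → up 140.1700 (V=50.2206), down 94.1600 (V=68.5746). Price 46.5064; hedge Δ=-0.3989, bond B=89.1902.
Each (Δ,B) replicates both successor values, so the strategy is self-financing and V0 is arbitrage-free.

(0,0): Delta=-0.3989 Bond=89.1902
(1,0): Delta=0.2672 Bond=43.4159
(1,1): Delta=-0.5721 Bond=130.4152
(2,0): Delta=3.0123 Bond=-175.8001
(2,1): Delta=-0.4466 Bond=139.7158
(2,2): Delta=-0.6048 Bond=161.1857
V0=46.5064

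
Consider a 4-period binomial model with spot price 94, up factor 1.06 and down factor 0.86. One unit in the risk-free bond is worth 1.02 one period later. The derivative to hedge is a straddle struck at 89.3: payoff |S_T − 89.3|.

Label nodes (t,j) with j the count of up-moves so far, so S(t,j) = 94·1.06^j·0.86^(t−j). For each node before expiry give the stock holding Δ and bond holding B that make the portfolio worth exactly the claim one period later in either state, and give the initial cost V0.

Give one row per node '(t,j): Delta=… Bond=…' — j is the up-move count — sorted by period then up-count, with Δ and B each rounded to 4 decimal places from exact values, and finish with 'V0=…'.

The replicating-portfolio and risk-neutral prices coincide; use p* = (1.02−0.86)/(1.06−0.86) = 0.8000 for the latter.
At expiry t=4: V(4,0)=37.8812, V(4,1)=25.9234, V(4,2)=11.1846, V(4,3)=6.9817, V(4,4)=29.3728
Node (3,0) S=59.7893: V=(p*·25.9234+(1−p*)·37.8812)/1.02=27.7598; Δ=(25.9234−37.8812)/(63.3766−51.4188)=-1.0000; B=V−Δ·S=87.5490
Node (3,1) S=73.6937: V=(p*·11.1846+(1−p*)·25.9234)/1.02=13.8553; Δ=(11.1846−25.9234)/(78.1154−63.3766)=-1.0000; B=V−Δ·S=87.5490
Node (3,2) S=90.8318: V=(p*·6.9817+(1−p*)·11.1846)/1.02=7.6689; Δ=(6.9817−11.1846)/(96.2817−78.1154)=-0.2314; B=V−Δ·S=28.6834
Node (3,3) S=111.9555: V=(p*·29.3728+(1−p*)·6.9817)/1.02=24.4065; Δ=(29.3728−6.9817)/(118.6728−96.2817)=1.0000; B=V−Δ·S=-87.5490
Node (2,0) S=69.5224: V=(p*·13.8553+(1−p*)·27.7598)/1.02=16.3100; Δ=(13.8553−27.7598)/(73.6937−59.7893)=-1.0000; B=V−Δ·S=85.8324
Node (2,1) S=85.6904: V=(p*·7.6689+(1−p*)·13.8553)/1.02=8.7316; Δ=(7.6689−13.8553)/(90.8318−73.6937)=-0.3610; B=V−Δ·S=39.6633
Node (2,2) S=105.6184: V=(p*·24.4065+(1−p*)·7.6689)/1.02=20.6461; Δ=(24.4065−7.6689)/(111.9555−90.8318)=0.7924; B=V−Δ·S=-63.0417
Node (1,0) S=80.8400: V=(p*·8.7316+(1−p*)·16.3100)/1.02=10.0463; Δ=(8.7316−16.3100)/(85.6904−69.5224)=-0.4687; B=V−Δ·S=47.9383
Node (1,1) S=99.6400: V=(p*·20.6461+(1−p*)·8.7316)/1.02=17.9051; Δ=(20.6461−8.7316)/(105.6184−85.6904)=0.5979; B=V−Δ·S=-41.6674
Node (0,0) S=94.0000: V=(p*·17.9051+(1−p*)·10.0463)/1.02=16.0130; Δ=(17.9051−10.0463)/(99.6400−80.8400)=0.4180; B=V−Δ·S=-23.2806
Check: Δ(0,0)·S0 + B(0,0) = 16.0130 = V0.

(0,0): Delta=0.4180 Bond=-23.2806
(1,0): Delta=-0.4687 Bond=47.9383
(1,1): Delta=0.5979 Bond=-41.6674
(2,0): Delta=-1.0000 Bond=85.8324
(2,1): Delta=-0.3610 Bond=39.6633
(2,2): Delta=0.7924 Bond=-63.0417
(3,0): Delta=-1.0000 Bond=87.5490
(3,1): Delta=-1.0000 Bond=87.5490
(3,2): Delta=-0.2314 Bond=28.6834
(3,3): Delta=1.0000 Bond=-87.5490
V0=16.0130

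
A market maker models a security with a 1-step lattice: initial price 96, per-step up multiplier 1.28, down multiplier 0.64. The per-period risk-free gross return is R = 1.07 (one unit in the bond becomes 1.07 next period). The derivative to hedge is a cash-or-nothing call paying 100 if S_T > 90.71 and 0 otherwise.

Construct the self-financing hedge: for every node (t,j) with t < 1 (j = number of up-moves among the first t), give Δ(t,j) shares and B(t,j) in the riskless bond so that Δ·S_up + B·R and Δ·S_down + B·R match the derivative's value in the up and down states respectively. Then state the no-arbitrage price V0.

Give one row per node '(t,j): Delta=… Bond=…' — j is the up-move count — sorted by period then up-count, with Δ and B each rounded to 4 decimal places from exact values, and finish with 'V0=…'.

Under the risk-neutral measure, an up-move has probability p* = (R−d)/(u−d) = 0.6719 and values discount at R = 1.07.
Terminal payoffs: V(1,0)=0.0000, V(1,1)=100.0000
  t=0,j=0: stock 96.0000 → up 122.8800 (V=100.0000), down 61.4400 (V=0.0000). Price 62.7921; hedge Δ=1.6276, bond B=-93.4579.
Self-financing check: at every node Δ·S+B equals the discounted successor values.

(0,0): Delta=1.6276 Bond=-93.4579
V0=62.7921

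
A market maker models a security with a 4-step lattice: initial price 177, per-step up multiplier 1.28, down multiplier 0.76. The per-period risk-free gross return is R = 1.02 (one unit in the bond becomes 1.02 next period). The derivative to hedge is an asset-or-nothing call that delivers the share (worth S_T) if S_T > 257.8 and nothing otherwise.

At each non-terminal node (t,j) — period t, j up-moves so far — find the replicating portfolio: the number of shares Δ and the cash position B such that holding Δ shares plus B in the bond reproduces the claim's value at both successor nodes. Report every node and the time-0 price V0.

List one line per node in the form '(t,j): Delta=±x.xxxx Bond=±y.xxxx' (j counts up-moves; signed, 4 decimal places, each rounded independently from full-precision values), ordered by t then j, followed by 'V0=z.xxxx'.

(0,0): Delta=1.3301 Bond=-142.8426
(1,0): Delta=0.9691 Bond=-97.1329
(1,1): Delta=1.5445 Bond=-194.2659
(2,0): Delta=0.0000 Bond=0.0000
(2,1): Delta=1.5445 Bond=-198.1512
(2,2): Delta=1.5445 Bond=-198.1512
(3,0): Delta=0.0000 Bond=0.0000
(3,1): Delta=0.0000 Bond=0.0000
(3,2): Delta=2.4615 Bond=-404.2284
(3,3): Delta=1.0000 Bond=0.0000
V0=92.5905

The replicating-portfolio and risk-neutral prices coincide; use p* = (1.02−0.76)/(1.28−0.76) = 0.5000 for the latter.
Terminal values V(4,·): V(4,0)=0.0000, V(4,1)=0.0000, V(4,2)=0.0000, V(4,3)=282.1089, V(4,4)=475.1308
  t=3,j=0: stock 77.6988 → up 99.4544 (V=0.0000), down 59.0511 (V=0.0000). Price 0.0000; hedge Δ=0.0000, bond B=0.0000.
  t=3,j=1: stock 130.8611 → up 167.5022 (V=0.0000), down 99.4544 (V=0.0000). Price 0.0000; hedge Δ=0.0000, bond B=0.0000.
  t=3,j=2: stock 220.3976 → up 282.1089 (V=282.1089), down 167.5022 (V=0.0000). Price 138.2887; hedge Δ=2.4615, bond B=-404.2284.
  t=3,j=3: stock 371.1959 → up 475.1308 (V=475.1308), down 282.1089 (V=282.1089). Price 371.1959; hedge Δ=1.0000, bond B=0.0000.
  t=2,j=0: stock 102.2352 → up 130.8611 (V=0.0000), down 77.6988 (V=0.0000). Price 0.0000; hedge Δ=0.0000, bond B=0.0000.
  t=2,j=1: stock 172.1856 → up 220.3976 (V=138.2887), down 130.8611 (V=0.0000). Price 67.7886; hedge Δ=1.5445, bond B=-198.1512.
  t=2,j=2: stock 289.9968 → up 371.1959 (V=371.1959), down 220.3976 (V=138.2887). Price 249.7473; hedge Δ=1.5445, bond B=-198.1512.
  t=1,j=0: stock 134.5200 → up 172.1856 (V=67.7886), down 102.2352 (V=0.0000). Price 33.2297; hedge Δ=0.9691, bond B=-97.1329.
  t=1,j=1: stock 226.5600 → up 289.9968 (V=249.7473), down 172.1856 (V=67.7886). Price 155.6549; hedge Δ=1.5445, bond B=-194.2659.
  t=0,j=0: stock 177.0000 → up 226.5600 (V=155.6549), down 134.5200 (V=33.2297). Price 92.5905; hedge Δ=1.3301, bond B=-142.8426.
Each (Δ,B) replicates both successor values, so the strategy is self-financing and V0 is arbitrage-free.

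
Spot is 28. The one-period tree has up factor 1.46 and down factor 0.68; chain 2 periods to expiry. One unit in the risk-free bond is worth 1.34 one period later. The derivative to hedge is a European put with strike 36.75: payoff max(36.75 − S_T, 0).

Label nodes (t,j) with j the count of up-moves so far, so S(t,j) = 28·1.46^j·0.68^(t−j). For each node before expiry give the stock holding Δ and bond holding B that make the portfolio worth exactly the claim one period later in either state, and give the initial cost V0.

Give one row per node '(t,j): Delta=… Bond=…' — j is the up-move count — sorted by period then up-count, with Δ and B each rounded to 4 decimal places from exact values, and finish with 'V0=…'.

(0,0): Delta=-0.3369 Bond=11.0446
(1,0): Delta=-1.0000 Bond=27.4254
(1,1): Delta=-0.2807 Bond=12.5041
V0=1.6117

The replicating-portfolio and risk-neutral prices coincide; use p* = (1.34−0.68)/(1.46−0.68) = 0.8462 for the latter.
Payoff layer (t=2): V(2,0)=23.8028, V(2,1)=8.9516, V(2,2)=0.0000
Node (1,0) S=19.0400: V=(p*·8.9516+(1−p*)·23.8028)/1.34=8.3854; Δ=(8.9516−23.8028)/(27.7984−12.9472)=-1.0000; B=V−Δ·S=27.4254
Node (1,1) S=40.8800: V=(p*·0.0000+(1−p*)·8.9516)/1.34=1.0277; Δ=(0.0000−8.9516)/(59.6848−27.7984)=-0.2807; B=V−Δ·S=12.5041
Node (0,0) S=28.0000: V=(p*·1.0277+(1−p*)·8.3854)/1.34=1.6117; Δ=(1.0277−8.3854)/(40.8800−19.0400)=-0.3369; B=V−Δ·S=11.0446
Self-financing check: at every node Δ·S+B equals the discounted successor values.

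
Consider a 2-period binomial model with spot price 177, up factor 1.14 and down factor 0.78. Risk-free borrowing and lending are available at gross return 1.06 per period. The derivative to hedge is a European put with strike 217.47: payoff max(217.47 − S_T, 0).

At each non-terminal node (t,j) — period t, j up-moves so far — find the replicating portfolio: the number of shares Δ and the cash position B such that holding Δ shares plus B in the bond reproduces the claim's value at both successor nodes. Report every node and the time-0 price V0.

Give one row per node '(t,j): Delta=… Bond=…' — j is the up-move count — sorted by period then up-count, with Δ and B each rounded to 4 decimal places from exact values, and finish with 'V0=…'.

Under the risk-neutral measure, an up-move has probability p* = (R−d)/(u−d) = 0.7778 and values discount at R = 1.06.
Terminal payoffs: V(2,0)=109.7832, V(2,1)=60.0816, V(2,2)=0.0000
Node (1,0) S=138.0600: V=(p*·60.0816+(1−p*)·109.7832)/1.06=67.1004; Δ=(60.0816−109.7832)/(157.3884−107.6868)=-1.0000; B=V−Δ·S=205.1604
Node (1,1) S=201.7800: V=(p*·0.0000+(1−p*)·60.0816)/1.06=12.5957; Δ=(0.0000−60.0816)/(230.0292−157.3884)=-0.8271; B=V−Δ·S=179.4891
Node (0,0) S=177.0000: V=(p*·12.5957+(1−p*)·67.1004)/1.06=23.3093; Δ=(12.5957−67.1004)/(201.7800−138.0600)=-0.8554; B=V−Δ·S=174.7111
Self-financing check: at every node Δ·S+B equals the discounted successor values.

(0,0): Delta=-0.8554 Bond=174.7111
(1,0): Delta=-1.0000 Bond=205.1604
(1,1): Delta=-0.8271 Bond=179.4891
V0=23.3093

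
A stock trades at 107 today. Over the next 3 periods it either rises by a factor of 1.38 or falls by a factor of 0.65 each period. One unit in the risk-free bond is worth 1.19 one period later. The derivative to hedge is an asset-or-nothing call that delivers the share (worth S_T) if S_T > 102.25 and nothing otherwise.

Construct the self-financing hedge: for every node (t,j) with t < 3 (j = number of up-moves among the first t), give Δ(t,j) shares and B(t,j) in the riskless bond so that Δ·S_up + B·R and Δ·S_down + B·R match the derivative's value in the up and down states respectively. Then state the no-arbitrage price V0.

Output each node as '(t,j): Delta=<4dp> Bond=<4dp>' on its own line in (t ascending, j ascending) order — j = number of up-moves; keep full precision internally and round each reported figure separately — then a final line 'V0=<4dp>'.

(0,0): Delta=1.1970 Bond=-26.9486
(1,0): Delta=1.6217 Bond=-61.6060
(1,1): Delta=1.1266 Bond=-21.6762
(2,0): Delta=0.0000 Bond=0.0000
(2,1): Delta=1.8904 Bond=-99.1057
(2,2): Delta=1.0000 Bond=0.0000
V0=101.1271

Since d<R<u, set p* = (R−d)/(u−d) = 0.7397; price each node as the discounted p*-expectation of its children.
Terminal values V(3,·): V(3,0)=0.0000, V(3,1)=0.0000, V(3,2)=132.4510, V(3,3)=281.2037
Node (2,0) S=45.2075: V=(p*·0.0000+(1−p*)·0.0000)/1.19=0.0000; Δ=(0.0000−0.0000)/(62.3864−29.3849)=0.0000; B=V−Δ·S=0.0000
Node (2,1) S=95.9790: V=(p*·132.4510+(1−p*)·0.0000)/1.19=82.3340; Δ=(132.4510−0.0000)/(132.4510−62.3864)=1.8904; B=V−Δ·S=-99.1057
Node (2,2) S=203.7708: V=(p*·281.2037+(1−p*)·132.4510)/1.19=203.7708; Δ=(281.2037−132.4510)/(281.2037−132.4510)=1.0000; B=V−Δ·S=0.0000
Node (1,0) S=69.5500: V=(p*·82.3340+(1−p*)·0.0000)/1.19=51.1803; Δ=(82.3340−0.0000)/(95.9790−45.2075)=1.6217; B=V−Δ·S=-61.6060
Node (1,1) S=147.6600: V=(p*·203.7708+(1−p*)·82.3340)/1.19=144.6756; Δ=(203.7708−82.3340)/(203.7708−95.9790)=1.1266; B=V−Δ·S=-21.6762
Node (0,0) S=107.0000: V=(p*·144.6756+(1−p*)·51.1803)/1.19=101.1271; Δ=(144.6756−51.1803)/(147.6600−69.5500)=1.1970; B=V−Δ·S=-26.9486
Self-financing check: at every node Δ·S+B equals the discounted successor values.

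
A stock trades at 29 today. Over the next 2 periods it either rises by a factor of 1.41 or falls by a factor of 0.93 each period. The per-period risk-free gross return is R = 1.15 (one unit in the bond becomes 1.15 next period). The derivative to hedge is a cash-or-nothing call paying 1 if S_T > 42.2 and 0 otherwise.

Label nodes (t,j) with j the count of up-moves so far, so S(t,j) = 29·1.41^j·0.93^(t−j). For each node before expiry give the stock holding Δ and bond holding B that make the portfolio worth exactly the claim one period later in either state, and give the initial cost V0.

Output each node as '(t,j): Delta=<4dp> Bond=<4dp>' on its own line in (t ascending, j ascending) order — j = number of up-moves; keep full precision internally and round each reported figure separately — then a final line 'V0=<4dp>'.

(0,0): Delta=0.0286 Bond=-0.6715
(1,0): Delta=0.0000 Bond=0.0000
(1,1): Delta=0.0509 Bond=-1.6848
V0=0.1588

Risk-neutral probability p* = (R−d)/(u−d) = (1.15−0.93)/(1.41−0.93) = 0.4583.
At expiry t=2: V(2,0)=0.0000, V(2,1)=0.0000, V(2,2)=1.0000
Node (1,0) S=26.9700: V=(p*·0.0000+(1−p*)·0.0000)/1.15=0.0000; Δ=(0.0000−0.0000)/(38.0277−25.0821)=0.0000; B=V−Δ·S=0.0000
Node (1,1) S=40.8900: V=(p*·1.0000+(1−p*)·0.0000)/1.15=0.3986; Δ=(1.0000−0.0000)/(57.6549−38.0277)=0.0509; B=V−Δ·S=-1.6848
Node (0,0) S=29.0000: V=(p*·0.3986+(1−p*)·0.0000)/1.15=0.1588; Δ=(0.3986−0.0000)/(40.8900−26.9700)=0.0286; B=V−Δ·S=-0.6715
Each (Δ,B) replicates both successor values, so the strategy is self-financing and V0 is arbitrage-free.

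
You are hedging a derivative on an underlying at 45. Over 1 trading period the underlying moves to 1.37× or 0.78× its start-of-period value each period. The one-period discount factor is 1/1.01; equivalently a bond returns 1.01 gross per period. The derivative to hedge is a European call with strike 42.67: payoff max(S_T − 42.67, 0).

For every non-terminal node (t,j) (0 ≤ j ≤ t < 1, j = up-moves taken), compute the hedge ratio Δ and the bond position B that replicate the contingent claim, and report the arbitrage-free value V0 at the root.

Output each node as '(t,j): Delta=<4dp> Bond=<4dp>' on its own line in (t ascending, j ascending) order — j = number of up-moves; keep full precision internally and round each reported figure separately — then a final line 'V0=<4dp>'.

(0,0): Delta=0.7149 Bond=-24.8438
V0=7.3257

The replicating-portfolio and risk-neutral prices coincide; use p* = (1.01−0.78)/(1.37−0.78) = 0.3898 for the latter.
Terminal payoffs: V(1,0)=0.0000, V(1,1)=18.9800
Node (0,0) S=45.0000: V=(p*·18.9800+(1−p*)·0.0000)/1.01=7.3257; Δ=(18.9800−0.0000)/(61.6500−35.1000)=0.7149; B=V−Δ·S=-24.8438
Root portfolio cost Δ·45+B reproduces V0=7.3257.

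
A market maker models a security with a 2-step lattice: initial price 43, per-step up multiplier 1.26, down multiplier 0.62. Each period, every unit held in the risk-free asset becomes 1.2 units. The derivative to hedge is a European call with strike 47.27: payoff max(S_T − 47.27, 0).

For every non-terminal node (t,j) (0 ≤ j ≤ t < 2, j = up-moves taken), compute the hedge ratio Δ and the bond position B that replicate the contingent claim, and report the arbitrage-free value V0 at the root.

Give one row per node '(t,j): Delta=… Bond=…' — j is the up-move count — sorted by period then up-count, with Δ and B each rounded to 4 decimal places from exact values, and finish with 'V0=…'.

(0,0): Delta=0.5762 Bond=-12.8012
(1,0): Delta=0.0000 Bond=0.0000
(1,1): Delta=0.6055 Bond=-16.9505
V0=11.9753

Since d<R<u, set p* = (R−d)/(u−d) = 0.9062; price each node as the discounted p*-expectation of its children.
Payoff layer (t=2): V(2,0)=0.0000, V(2,1)=0.0000, V(2,2)=20.9968
Node (1,0) S=26.6600: V=(p*·0.0000+(1−p*)·0.0000)/1.2=0.0000; Δ=(0.0000−0.0000)/(33.5916−16.5292)=0.0000; B=V−Δ·S=0.0000
Node (1,1) S=54.1800: V=(p*·20.9968+(1−p*)·0.0000)/1.2=15.8570; Δ=(20.9968−0.0000)/(68.2668−33.5916)=0.6055; B=V−Δ·S=-16.9505
Node (0,0) S=43.0000: V=(p*·15.8570+(1−p*)·0.0000)/1.2=11.9753; Δ=(15.8570−0.0000)/(54.1800−26.6600)=0.5762; B=V−Δ·S=-12.8012
Root portfolio cost Δ·43+B reproduces V0=11.9753.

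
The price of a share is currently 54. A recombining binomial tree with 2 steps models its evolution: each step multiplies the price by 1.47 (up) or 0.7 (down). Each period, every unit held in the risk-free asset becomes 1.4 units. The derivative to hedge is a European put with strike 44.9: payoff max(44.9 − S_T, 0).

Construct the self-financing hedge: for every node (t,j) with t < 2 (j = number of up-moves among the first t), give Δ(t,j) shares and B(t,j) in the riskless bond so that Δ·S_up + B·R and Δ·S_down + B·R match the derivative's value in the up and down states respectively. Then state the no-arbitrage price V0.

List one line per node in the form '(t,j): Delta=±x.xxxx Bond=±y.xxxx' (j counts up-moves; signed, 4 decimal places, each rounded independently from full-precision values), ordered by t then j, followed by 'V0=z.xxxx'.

No-arbitrage ⇒ martingale measure with p* = (R−d)/(u−d) = 0.9091.
Terminal values V(2,·): V(2,0)=18.4400, V(2,1)=0.0000, V(2,2)=0.0000
  t=1,j=0: stock 37.8000 → up 55.5660 (V=0.0000), down 26.4600 (V=18.4400). Price 1.1974; hedge Δ=-0.6335, bond B=25.1455.
  t=1,j=1: stock 79.3800 → up 116.6886 (V=0.0000), down 55.5660 (V=0.0000). Price 0.0000; hedge Δ=0.0000, bond B=0.0000.
  t=0,j=0: stock 54.0000 → up 79.3800 (V=0.0000), down 37.8000 (V=1.1974). Price 0.0778; hedge Δ=-0.0288, bond B=1.6328.
Each (Δ,B) replicates both successor values, so the strategy is self-financing and V0 is arbitrage-free.

(0,0): Delta=-0.0288 Bond=1.6328
(1,0): Delta=-0.6335 Bond=25.1455
(1,1): Delta=0.0000 Bond=0.0000
V0=0.0778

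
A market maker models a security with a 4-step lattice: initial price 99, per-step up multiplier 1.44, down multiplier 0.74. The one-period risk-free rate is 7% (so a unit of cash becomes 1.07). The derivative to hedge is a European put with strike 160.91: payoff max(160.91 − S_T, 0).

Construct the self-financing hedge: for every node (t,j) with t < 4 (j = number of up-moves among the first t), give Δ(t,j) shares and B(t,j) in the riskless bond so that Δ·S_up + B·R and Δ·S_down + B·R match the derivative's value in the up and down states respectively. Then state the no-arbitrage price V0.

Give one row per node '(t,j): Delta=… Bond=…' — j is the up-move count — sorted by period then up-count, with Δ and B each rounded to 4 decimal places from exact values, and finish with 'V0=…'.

Since d<R<u, set p* = (R−d)/(u−d) = 0.4714; price each node as the discounted p*-expectation of its children.
At expiry t=4: V(4,0)=131.2233, V(4,1)=103.1413, V(4,2)=48.4952, V(4,3)=0.0000, V(4,4)=0.0000
  t=3,j=0: stock 40.1172 → up 57.7687 (V=103.1413), down 29.6867 (V=131.2233). Price 110.2660; hedge Δ=-1.0000, bond B=150.3832.
  t=3,j=1: stock 78.0659 → up 112.4148 (V=48.4952), down 57.7687 (V=103.1413). Price 72.3173; hedge Δ=-1.0000, bond B=150.3832.
  t=3,j=2: stock 151.9119 → up 218.7532 (V=0.0000), down 112.4148 (V=48.4952). Price 23.9562; hedge Δ=-0.4560, bond B=93.2350.
  t=3,j=3: stock 295.6124 → up 425.6819 (V=0.0000), down 218.7532 (V=0.0000). Price 0.0000; hedge Δ=0.0000, bond B=0.0000.
  t=2,j=0: stock 54.2124 → up 78.0659 (V=72.3173), down 40.1172 (V=110.2660). Price 86.3326; hedge Δ=-1.0000, bond B=140.5450.
  t=2,j=1: stock 105.4944 → up 151.9119 (V=23.9562), down 78.0659 (V=72.3173). Price 46.2790; hedge Δ=-0.6549, bond B=115.3663.
  t=2,j=2: stock 205.2864 → up 295.6124 (V=0.0000), down 151.9119 (V=23.9562). Price 11.8342; hedge Δ=-0.1667, bond B=46.0574.
  t=1,j=0: stock 73.2600 → up 105.4944 (V=46.2790), down 54.2124 (V=86.3326). Price 63.0376; hedge Δ=-0.7810, bond B=120.2570.
  t=1,j=1: stock 142.5600 → up 205.2864 (V=11.8342), down 105.4944 (V=46.2790). Price 28.0754; hedge Δ=-0.3452, bond B=77.2823.
  t=0,j=0: stock 99.0000 → up 142.5600 (V=28.0754), down 73.2600 (V=63.0376). Price 43.5097; hedge Δ=-0.5045, bond B=93.4556.
Self-financing check: at every node Δ·S+B equals the discounted successor values.

(0,0): Delta=-0.5045 Bond=93.4556
(1,0): Delta=-0.7810 Bond=120.2570
(1,1): Delta=-0.3452 Bond=77.2823
(2,0): Delta=-1.0000 Bond=140.5450
(2,1): Delta=-0.6549 Bond=115.3663
(2,2): Delta=-0.1667 Bond=46.0574
(3,0): Delta=-1.0000 Bond=150.3832
(3,1): Delta=-1.0000 Bond=150.3832
(3,2): Delta=-0.4560 Bond=93.2350
(3,3): Delta=0.0000 Bond=0.0000
V0=43.5097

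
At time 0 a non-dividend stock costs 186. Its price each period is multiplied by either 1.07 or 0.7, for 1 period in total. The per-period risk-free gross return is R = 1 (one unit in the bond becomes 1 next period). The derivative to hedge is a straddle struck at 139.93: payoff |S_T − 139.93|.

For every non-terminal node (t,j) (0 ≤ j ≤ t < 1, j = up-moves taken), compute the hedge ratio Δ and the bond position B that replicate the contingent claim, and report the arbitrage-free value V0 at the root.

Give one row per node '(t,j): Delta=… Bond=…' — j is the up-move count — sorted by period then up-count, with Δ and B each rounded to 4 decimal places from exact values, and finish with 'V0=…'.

No-arbitrage ⇒ martingale measure with p* = (R−d)/(u−d) = 0.8108.
Terminal payoffs: V(1,0)=9.7300, V(1,1)=59.0900
  t=0,j=0: stock 186.0000 → up 199.0200 (V=59.0900), down 130.2000 (V=9.7300). Price 49.7516; hedge Δ=0.7172, bond B=-83.6538.
Root portfolio cost Δ·186+B reproduces V0=49.7516.

(0,0): Delta=0.7172 Bond=-83.6538
V0=49.7516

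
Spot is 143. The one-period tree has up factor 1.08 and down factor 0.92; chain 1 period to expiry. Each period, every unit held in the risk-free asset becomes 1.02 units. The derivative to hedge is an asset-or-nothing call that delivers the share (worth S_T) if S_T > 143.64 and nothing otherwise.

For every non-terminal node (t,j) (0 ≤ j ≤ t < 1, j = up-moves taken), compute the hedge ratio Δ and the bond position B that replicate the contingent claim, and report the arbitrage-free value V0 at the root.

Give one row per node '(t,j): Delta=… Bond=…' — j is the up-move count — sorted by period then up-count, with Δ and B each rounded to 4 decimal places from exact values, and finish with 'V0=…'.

(0,0): Delta=6.7500 Bond=-870.6176
V0=94.6324

The replicating-portfolio and risk-neutral prices coincide; use p* = (1.02−0.92)/(1.08−0.92) = 0.6250 for the latter.
At expiry t=1: V(1,0)=0.0000, V(1,1)=154.4400
  t=0,j=0: stock 143.0000 → up 154.4400 (V=154.4400), down 131.5600 (V=0.0000). Price 94.6324; hedge Δ=6.7500, bond B=-870.6176.
Self-financing check: at every node Δ·S+B equals the discounted successor values.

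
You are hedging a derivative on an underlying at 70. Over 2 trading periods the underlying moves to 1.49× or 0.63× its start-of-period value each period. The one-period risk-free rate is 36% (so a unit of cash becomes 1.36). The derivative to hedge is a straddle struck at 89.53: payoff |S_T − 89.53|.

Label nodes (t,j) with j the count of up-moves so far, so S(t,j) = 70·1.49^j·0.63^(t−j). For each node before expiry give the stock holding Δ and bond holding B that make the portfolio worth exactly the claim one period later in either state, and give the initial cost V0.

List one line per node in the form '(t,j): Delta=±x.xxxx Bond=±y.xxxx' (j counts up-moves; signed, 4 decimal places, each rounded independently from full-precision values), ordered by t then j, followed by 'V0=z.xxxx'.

(0,0): Delta=0.3660 Bond=4.1103
(1,0): Delta=-1.0000 Bond=65.8309
(1,1): Delta=0.4689 Bond=-5.1378
V0=29.7308

The replicating-portfolio and risk-neutral prices coincide; use p* = (1.36−0.63)/(1.49−0.63) = 0.8488 for the latter.
Payoff layer (t=2): V(2,0)=61.7470, V(2,1)=23.8210, V(2,2)=65.8770
  t=1,j=0: stock 44.1000 → up 65.7090 (V=23.8210), down 27.7830 (V=61.7470). Price 21.7309; hedge Δ=-1.0000, bond B=65.8309.
  t=1,j=1: stock 104.3000 → up 155.4070 (V=65.8770), down 65.7090 (V=23.8210). Price 43.7645; hedge Δ=0.4689, bond B=-5.1378.
  t=0,j=0: stock 70.0000 → up 104.3000 (V=43.7645), down 44.1000 (V=21.7309). Price 29.7308; hedge Δ=0.3660, bond B=4.1103.
Each (Δ,B) replicates both successor values, so the strategy is self-financing and V0 is arbitrage-free.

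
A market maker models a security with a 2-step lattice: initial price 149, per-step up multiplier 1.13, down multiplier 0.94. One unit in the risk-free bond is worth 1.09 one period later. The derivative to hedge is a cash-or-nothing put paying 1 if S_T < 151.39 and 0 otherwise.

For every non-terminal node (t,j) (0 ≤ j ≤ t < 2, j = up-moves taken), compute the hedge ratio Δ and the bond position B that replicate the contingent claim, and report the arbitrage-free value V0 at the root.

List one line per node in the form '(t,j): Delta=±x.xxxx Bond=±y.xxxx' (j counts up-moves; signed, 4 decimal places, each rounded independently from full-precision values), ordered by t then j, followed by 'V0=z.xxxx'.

Risk-neutral probability p* = (R−d)/(u−d) = (1.09−0.94)/(1.13−0.94) = 0.7895.
Terminal values V(2,·): V(2,0)=1.0000, V(2,1)=0.0000, V(2,2)=0.0000
Node (1,0) S=140.0600: V=(p*·0.0000+(1−p*)·1.0000)/1.09=0.1931; Δ=(0.0000−1.0000)/(158.2678−131.6564)=-0.0376; B=V−Δ·S=5.4563
Node (1,1) S=168.3700: V=(p*·0.0000+(1−p*)·0.0000)/1.09=0.0000; Δ=(0.0000−0.0000)/(190.2581−158.2678)=0.0000; B=V−Δ·S=0.0000
Node (0,0) S=149.0000: V=(p*·0.0000+(1−p*)·0.1931)/1.09=0.0373; Δ=(0.0000−0.1931)/(168.3700−140.0600)=-0.0068; B=V−Δ·S=1.0538
Check: Δ(0,0)·S0 + B(0,0) = 0.0373 = V0.

(0,0): Delta=-0.0068 Bond=1.0538
(1,0): Delta=-0.0376 Bond=5.4563
(1,1): Delta=0.0000 Bond=0.0000
V0=0.0373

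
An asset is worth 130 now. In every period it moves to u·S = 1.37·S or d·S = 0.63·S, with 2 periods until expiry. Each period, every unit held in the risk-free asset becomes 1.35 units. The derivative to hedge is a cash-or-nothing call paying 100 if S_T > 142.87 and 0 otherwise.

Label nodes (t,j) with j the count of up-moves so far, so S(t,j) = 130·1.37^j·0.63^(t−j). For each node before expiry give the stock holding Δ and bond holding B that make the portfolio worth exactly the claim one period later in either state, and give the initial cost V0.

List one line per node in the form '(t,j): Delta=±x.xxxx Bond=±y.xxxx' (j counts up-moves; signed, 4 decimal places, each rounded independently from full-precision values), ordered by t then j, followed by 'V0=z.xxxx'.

(0,0): Delta=0.7492 Bond=-45.4509
(1,0): Delta=0.0000 Bond=0.0000
(1,1): Delta=0.7588 Bond=-63.0631
V0=51.9438

Risk-neutral probability p* = (R−d)/(u−d) = (1.35−0.63)/(1.37−0.63) = 0.9730.
Terminal values V(2,·): V(2,0)=0.0000, V(2,1)=0.0000, V(2,2)=100.0000
  t=1,j=0: stock 81.9000 → up 112.2030 (V=0.0000), down 51.5970 (V=0.0000). Price 0.0000; hedge Δ=0.0000, bond B=0.0000.
  t=1,j=1: stock 178.1000 → up 243.9970 (V=100.0000), down 112.2030 (V=0.0000). Price 72.0721; hedge Δ=0.7588, bond B=-63.0631.
  t=0,j=0: stock 130.0000 → up 178.1000 (V=72.0721), down 81.9000 (V=0.0000). Price 51.9438; hedge Δ=0.7492, bond B=-45.4509.
Check: Δ(0,0)·S0 + B(0,0) = 51.9438 = V0.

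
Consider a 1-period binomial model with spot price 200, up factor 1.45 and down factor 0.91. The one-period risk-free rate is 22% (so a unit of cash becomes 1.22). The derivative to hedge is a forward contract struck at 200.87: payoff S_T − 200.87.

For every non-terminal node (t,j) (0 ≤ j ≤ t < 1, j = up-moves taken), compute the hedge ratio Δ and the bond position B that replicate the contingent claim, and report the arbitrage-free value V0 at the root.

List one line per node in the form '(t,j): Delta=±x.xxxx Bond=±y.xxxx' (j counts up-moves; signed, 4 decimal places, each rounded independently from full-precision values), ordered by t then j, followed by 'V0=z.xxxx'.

(0,0): Delta=1.0000 Bond=-164.6475
V0=35.3525

No-arbitrage ⇒ martingale measure with p* = (R−d)/(u−d) = 0.5741.
Terminal values V(1,·): V(1,0)=-18.8700, V(1,1)=89.1300
Node (0,0) S=200.0000: V=(p*·89.1300+(1−p*)·-18.8700)/1.22=35.3525; Δ=(89.1300−-18.8700)/(290.0000−182.0000)=1.0000; B=V−Δ·S=-164.6475
Root portfolio cost Δ·200+B reproduces V0=35.3525.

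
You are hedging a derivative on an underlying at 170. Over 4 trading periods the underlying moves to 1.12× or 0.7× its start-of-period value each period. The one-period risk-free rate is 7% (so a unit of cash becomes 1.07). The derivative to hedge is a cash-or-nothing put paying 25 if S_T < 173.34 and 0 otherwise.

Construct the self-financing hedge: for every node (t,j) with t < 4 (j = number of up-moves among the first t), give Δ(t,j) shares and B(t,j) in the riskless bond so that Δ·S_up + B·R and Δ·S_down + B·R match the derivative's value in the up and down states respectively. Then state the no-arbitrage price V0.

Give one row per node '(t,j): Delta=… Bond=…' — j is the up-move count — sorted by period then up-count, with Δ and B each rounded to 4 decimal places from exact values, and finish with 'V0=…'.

(0,0): Delta=-0.1954 Bond=40.8049
(1,0): Delta=0.0000 Bond=20.4074
(1,1): Delta=-0.2119 Bond=46.8037
(2,0): Delta=0.0000 Bond=21.8360
(2,1): Delta=0.0000 Bond=21.8360
(2,2): Delta=-0.2298 Bond=53.8967
(3,0): Delta=0.0000 Bond=23.3645
(3,1): Delta=0.0000 Bond=23.3645
(3,2): Delta=0.0000 Bond=23.3645
(3,3): Delta=-0.2492 Bond=62.3053
V0=7.5852

Since d<R<u, set p* = (R−d)/(u−d) = 0.8810; price each node as the discounted p*-expectation of its children.
Terminal values V(4,·): V(4,0)=25.0000, V(4,1)=25.0000, V(4,2)=25.0000, V(4,3)=25.0000, V(4,4)=0.0000
  t=3,j=0: stock 58.3100 → up 65.3072 (V=25.0000), down 40.8170 (V=25.0000). Price 23.3645; hedge Δ=0.0000, bond B=23.3645.
  t=3,j=1: stock 93.2960 → up 104.4915 (V=25.0000), down 65.3072 (V=25.0000). Price 23.3645; hedge Δ=0.0000, bond B=23.3645.
  t=3,j=2: stock 149.2736 → up 167.1864 (V=25.0000), down 104.4915 (V=25.0000). Price 23.3645; hedge Δ=0.0000, bond B=23.3645.
  t=3,j=3: stock 238.8378 → up 267.4983 (V=0.0000), down 167.1864 (V=25.0000). Price 2.7815; hedge Δ=-0.2492, bond B=62.3053.
  t=2,j=0: stock 83.3000 → up 93.2960 (V=23.3645), down 58.3100 (V=23.3645). Price 21.8360; hedge Δ=0.0000, bond B=21.8360.
  t=2,j=1: stock 133.2800 → up 149.2736 (V=23.3645), down 93.2960 (V=23.3645). Price 21.8360; hedge Δ=0.0000, bond B=21.8360.
  t=2,j=2: stock 213.2480 → up 238.8378 (V=2.7815), down 149.2736 (V=23.3645). Price 4.8896; hedge Δ=-0.2298, bond B=53.8967.
  t=1,j=0: stock 119.0000 → up 133.2800 (V=21.8360), down 83.3000 (V=21.8360). Price 20.4074; hedge Δ=0.0000, bond B=20.4074.
  t=1,j=1: stock 190.4000 → up 213.2480 (V=4.8896), down 133.2800 (V=21.8360). Price 6.4551; hedge Δ=-0.2119, bond B=46.8037.
  t=0,j=0: stock 170.0000 → up 190.4000 (V=6.4551), down 119.0000 (V=20.4074). Price 7.5852; hedge Δ=-0.1954, bond B=40.8049.
Self-financing check: at every node Δ·S+B equals the discounted successor values.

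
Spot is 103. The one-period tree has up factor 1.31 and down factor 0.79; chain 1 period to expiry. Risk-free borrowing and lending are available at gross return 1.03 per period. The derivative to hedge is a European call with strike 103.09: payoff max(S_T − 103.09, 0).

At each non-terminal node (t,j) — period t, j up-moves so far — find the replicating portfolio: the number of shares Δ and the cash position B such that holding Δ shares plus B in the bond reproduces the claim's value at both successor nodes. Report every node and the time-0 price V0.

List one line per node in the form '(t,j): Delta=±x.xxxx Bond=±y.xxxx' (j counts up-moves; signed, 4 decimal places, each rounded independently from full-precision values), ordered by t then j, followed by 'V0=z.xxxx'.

(0,0): Delta=0.5945 Bond=-46.9634
V0=14.2674

No-arbitrage ⇒ martingale measure with p* = (R−d)/(u−d) = 0.4615.
Payoff layer (t=1): V(1,0)=0.0000, V(1,1)=31.8400
(0,0): S=103.0000. Δ = (V_up−V_dn)/(S_up−S_dn) = (31.8400−0.0000)/(134.9300−81.3700) = 0.5945. V = [p*·31.8400 + (1−p*)·0.0000]/1.03 = 14.2674. B = V − Δ·S = -46.9634.
Root portfolio cost Δ·103+B reproduces V0=14.2674.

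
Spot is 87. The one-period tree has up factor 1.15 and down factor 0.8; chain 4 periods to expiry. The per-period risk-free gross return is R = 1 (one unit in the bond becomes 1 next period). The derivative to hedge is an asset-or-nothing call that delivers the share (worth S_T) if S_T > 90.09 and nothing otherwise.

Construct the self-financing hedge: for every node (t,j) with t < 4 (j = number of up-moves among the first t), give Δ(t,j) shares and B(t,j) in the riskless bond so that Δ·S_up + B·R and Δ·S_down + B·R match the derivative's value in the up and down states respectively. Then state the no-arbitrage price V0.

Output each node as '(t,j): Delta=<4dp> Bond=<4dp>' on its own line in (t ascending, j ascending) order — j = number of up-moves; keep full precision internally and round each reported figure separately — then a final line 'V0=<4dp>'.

(0,0): Delta=1.7432 Bond=-101.5765
(1,0): Delta=1.4189 Bond=-79.0039
(1,1): Delta=1.9124 Bond=-118.5059
(2,0): Delta=0.0000 Bond=0.0000
(2,1): Delta=2.1592 Bond=-138.2568
(2,2): Delta=1.7837 Bond=-103.6926
(3,0): Delta=0.0000 Bond=0.0000
(3,1): Delta=0.0000 Bond=0.0000
(3,2): Delta=3.2857 Bond=-241.9495
(3,3): Delta=1.0000 Bond=0.0000
V0=50.0828

Risk-neutral probability p* = (R−d)/(u−d) = (1−0.8)/(1.15−0.8) = 0.5714.
Payoff layer (t=4): V(4,0)=0.0000, V(4,1)=0.0000, V(4,2)=0.0000, V(4,3)=105.8529, V(4,4)=152.1635
  t=3,j=0: stock 44.5440 → up 51.2256 (V=0.0000), down 35.6352 (V=0.0000). Price 0.0000; hedge Δ=0.0000, bond B=0.0000.
  t=3,j=1: stock 64.0320 → up 73.6368 (V=0.0000), down 51.2256 (V=0.0000). Price 0.0000; hedge Δ=0.0000, bond B=0.0000.
  t=3,j=2: stock 92.0460 → up 105.8529 (V=105.8529), down 73.6368 (V=0.0000). Price 60.4874; hedge Δ=3.2857, bond B=-241.9495.
  t=3,j=3: stock 132.3161 → up 152.1635 (V=152.1635), down 105.8529 (V=105.8529). Price 132.3161; hedge Δ=1.0000, bond B=0.0000.
  t=2,j=0: stock 55.6800 → up 64.0320 (V=0.0000), down 44.5440 (V=0.0000). Price 0.0000; hedge Δ=0.0000, bond B=0.0000.
  t=2,j=1: stock 80.0400 → up 92.0460 (V=60.4874), down 64.0320 (V=0.0000). Price 34.5642; hedge Δ=2.1592, bond B=-138.2568.
  t=2,j=2: stock 115.0575 → up 132.3161 (V=132.3161), down 92.0460 (V=60.4874). Price 101.5324; hedge Δ=1.7837, bond B=-103.6926.
  t=1,j=0: stock 69.6000 → up 80.0400 (V=34.5642), down 55.6800 (V=0.0000). Price 19.7510; hedge Δ=1.4189, bond B=-79.0039.
  t=1,j=1: stock 100.0500 → up 115.0575 (V=101.5324), down 80.0400 (V=34.5642). Price 72.8317; hedge Δ=1.9124, bond B=-118.5059.
  t=0,j=0: stock 87.0000 → up 100.0500 (V=72.8317), down 69.6000 (V=19.7510). Price 50.0828; hedge Δ=1.7432, bond B=-101.5765.
Check: Δ(0,0)·S0 + B(0,0) = 50.0828 = V0.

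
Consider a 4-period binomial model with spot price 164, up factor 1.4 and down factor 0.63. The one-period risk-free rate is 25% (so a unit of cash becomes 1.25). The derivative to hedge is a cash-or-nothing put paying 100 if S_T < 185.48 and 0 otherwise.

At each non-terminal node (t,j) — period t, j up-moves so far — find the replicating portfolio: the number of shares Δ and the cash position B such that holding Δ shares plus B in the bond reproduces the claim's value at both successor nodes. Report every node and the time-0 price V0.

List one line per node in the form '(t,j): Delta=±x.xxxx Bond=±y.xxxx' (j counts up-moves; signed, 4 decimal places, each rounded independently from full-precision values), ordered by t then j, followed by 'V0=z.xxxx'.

Risk-neutral probability p* = (R−d)/(u−d) = (1.25−0.63)/(1.4−0.63) = 0.8052.
Terminal payoffs: V(4,0)=100.0000, V(4,1)=100.0000, V(4,2)=100.0000, V(4,3)=0.0000, V(4,4)=0.0000
(3,0): S=41.0077. Δ = (V_up−V_dn)/(S_up−S_dn) = (100.0000−100.0000)/(57.4108−25.8349) = 0.0000. V = [p*·100.0000 + (1−p*)·100.0000]/1.25 = 80.0000. B = V − Δ·S = 80.0000.
(3,1): S=91.1282. Δ = (V_up−V_dn)/(S_up−S_dn) = (100.0000−100.0000)/(127.5795−57.4108) = 0.0000. V = [p*·100.0000 + (1−p*)·100.0000]/1.25 = 80.0000. B = V − Δ·S = 80.0000.
(3,2): S=202.5072. Δ = (V_up−V_dn)/(S_up−S_dn) = (0.0000−100.0000)/(283.5101−127.5795) = -0.6413. V = [p*·0.0000 + (1−p*)·100.0000]/1.25 = 15.5844. B = V − Δ·S = 145.4545.
(3,3): S=450.0160. Δ = (V_up−V_dn)/(S_up−S_dn) = (0.0000−0.0000)/(630.0224−283.5101) = 0.0000. V = [p*·0.0000 + (1−p*)·0.0000]/1.25 = 0.0000. B = V − Δ·S = 0.0000.
(2,0): S=65.0916. Δ = (V_up−V_dn)/(S_up−S_dn) = (80.0000−80.0000)/(91.1282−41.0077) = 0.0000. V = [p*·80.0000 + (1−p*)·80.0000]/1.25 = 64.0000. B = V − Δ·S = 64.0000.
(2,1): S=144.6480. Δ = (V_up−V_dn)/(S_up−S_dn) = (15.5844−80.0000)/(202.5072−91.1282) = -0.5783. V = [p*·15.5844 + (1−p*)·80.0000]/1.25 = 22.5063. B = V − Δ·S = 106.1629.
(2,2): S=321.4400. Δ = (V_up−V_dn)/(S_up−S_dn) = (0.0000−15.5844)/(450.0160−202.5072) = -0.0630. V = [p*·0.0000 + (1−p*)·15.5844]/1.25 = 2.4287. B = V − Δ·S = 22.6682.
(1,0): S=103.3200. Δ = (V_up−V_dn)/(S_up−S_dn) = (22.5063−64.0000)/(144.6480−65.0916) = -0.5216. V = [p*·22.5063 + (1−p*)·64.0000]/1.25 = 24.4716. B = V − Δ·S = 78.3595.
(1,1): S=229.6000. Δ = (V_up−V_dn)/(S_up−S_dn) = (2.4287−22.5063)/(321.4400−144.6480) = -0.1136. V = [p*·2.4287 + (1−p*)·22.5063]/1.25 = 5.0720. B = V − Δ·S = 31.1468.
(0,0): S=164.0000. Δ = (V_up−V_dn)/(S_up−S_dn) = (5.0720−24.4716)/(229.6000−103.3200) = -0.1536. V = [p*·5.0720 + (1−p*)·24.4716]/1.25 = 7.0809. B = V − Δ·S = 32.2752.
Self-financing check: at every node Δ·S+B equals the discounted successor values.

(0,0): Delta=-0.1536 Bond=32.2752
(1,0): Delta=-0.5216 Bond=78.3595
(1,1): Delta=-0.1136 Bond=31.1468
(2,0): Delta=0.0000 Bond=64.0000
(2,1): Delta=-0.5783 Bond=106.1629
(2,2): Delta=-0.0630 Bond=22.6682
(3,0): Delta=0.0000 Bond=80.0000
(3,1): Delta=0.0000 Bond=80.0000
(3,2): Delta=-0.6413 Bond=145.4545
(3,3): Delta=0.0000 Bond=0.0000
V0=7.0809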